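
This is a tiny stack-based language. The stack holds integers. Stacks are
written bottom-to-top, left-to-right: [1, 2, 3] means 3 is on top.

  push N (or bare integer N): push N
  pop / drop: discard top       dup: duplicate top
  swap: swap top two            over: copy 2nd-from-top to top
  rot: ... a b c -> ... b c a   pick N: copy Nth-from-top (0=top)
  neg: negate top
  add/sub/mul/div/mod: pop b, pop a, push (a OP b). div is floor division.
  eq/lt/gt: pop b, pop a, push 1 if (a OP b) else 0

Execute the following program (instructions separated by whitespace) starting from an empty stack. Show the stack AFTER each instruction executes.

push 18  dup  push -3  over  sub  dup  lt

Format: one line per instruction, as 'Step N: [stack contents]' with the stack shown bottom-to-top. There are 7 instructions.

Step 1: [18]
Step 2: [18, 18]
Step 3: [18, 18, -3]
Step 4: [18, 18, -3, 18]
Step 5: [18, 18, -21]
Step 6: [18, 18, -21, -21]
Step 7: [18, 18, 0]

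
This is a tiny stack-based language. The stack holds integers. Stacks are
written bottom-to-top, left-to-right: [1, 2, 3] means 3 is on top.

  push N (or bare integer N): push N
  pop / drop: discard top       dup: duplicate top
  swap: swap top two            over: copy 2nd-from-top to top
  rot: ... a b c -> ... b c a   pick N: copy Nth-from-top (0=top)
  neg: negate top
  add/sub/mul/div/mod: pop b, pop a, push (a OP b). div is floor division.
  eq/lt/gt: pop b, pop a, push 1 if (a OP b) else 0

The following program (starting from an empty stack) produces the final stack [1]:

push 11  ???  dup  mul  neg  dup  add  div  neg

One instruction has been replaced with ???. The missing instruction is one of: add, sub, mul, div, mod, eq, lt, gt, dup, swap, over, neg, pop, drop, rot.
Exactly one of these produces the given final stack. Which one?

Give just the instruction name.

Stack before ???: [11]
Stack after ???:  [11, 11]
The instruction that transforms [11] -> [11, 11] is: dup

Answer: dup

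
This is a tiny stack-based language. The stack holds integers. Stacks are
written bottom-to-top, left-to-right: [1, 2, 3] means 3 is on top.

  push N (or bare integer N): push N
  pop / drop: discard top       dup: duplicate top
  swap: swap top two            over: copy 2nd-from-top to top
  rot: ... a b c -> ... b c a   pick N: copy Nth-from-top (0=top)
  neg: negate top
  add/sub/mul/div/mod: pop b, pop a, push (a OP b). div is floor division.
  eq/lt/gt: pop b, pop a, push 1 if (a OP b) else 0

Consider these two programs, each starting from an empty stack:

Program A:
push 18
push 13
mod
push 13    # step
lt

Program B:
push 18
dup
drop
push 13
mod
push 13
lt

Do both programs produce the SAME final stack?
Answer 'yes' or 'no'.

Program A trace:
  After 'push 18': [18]
  After 'push 13': [18, 13]
  After 'mod': [5]
  After 'push 13': [5, 13]
  After 'lt': [1]
Program A final stack: [1]

Program B trace:
  After 'push 18': [18]
  After 'dup': [18, 18]
  After 'drop': [18]
  After 'push 13': [18, 13]
  After 'mod': [5]
  After 'push 13': [5, 13]
  After 'lt': [1]
Program B final stack: [1]
Same: yes

Answer: yes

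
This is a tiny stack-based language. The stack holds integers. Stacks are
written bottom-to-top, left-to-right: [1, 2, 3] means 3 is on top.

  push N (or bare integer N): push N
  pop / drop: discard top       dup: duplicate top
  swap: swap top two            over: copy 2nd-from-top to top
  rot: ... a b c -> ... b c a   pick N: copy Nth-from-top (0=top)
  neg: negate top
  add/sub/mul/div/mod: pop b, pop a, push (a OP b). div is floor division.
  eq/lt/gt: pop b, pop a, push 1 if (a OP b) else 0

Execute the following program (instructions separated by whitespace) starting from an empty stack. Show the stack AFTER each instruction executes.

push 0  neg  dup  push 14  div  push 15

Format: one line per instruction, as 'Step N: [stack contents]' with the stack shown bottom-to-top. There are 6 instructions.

Step 1: [0]
Step 2: [0]
Step 3: [0, 0]
Step 4: [0, 0, 14]
Step 5: [0, 0]
Step 6: [0, 0, 15]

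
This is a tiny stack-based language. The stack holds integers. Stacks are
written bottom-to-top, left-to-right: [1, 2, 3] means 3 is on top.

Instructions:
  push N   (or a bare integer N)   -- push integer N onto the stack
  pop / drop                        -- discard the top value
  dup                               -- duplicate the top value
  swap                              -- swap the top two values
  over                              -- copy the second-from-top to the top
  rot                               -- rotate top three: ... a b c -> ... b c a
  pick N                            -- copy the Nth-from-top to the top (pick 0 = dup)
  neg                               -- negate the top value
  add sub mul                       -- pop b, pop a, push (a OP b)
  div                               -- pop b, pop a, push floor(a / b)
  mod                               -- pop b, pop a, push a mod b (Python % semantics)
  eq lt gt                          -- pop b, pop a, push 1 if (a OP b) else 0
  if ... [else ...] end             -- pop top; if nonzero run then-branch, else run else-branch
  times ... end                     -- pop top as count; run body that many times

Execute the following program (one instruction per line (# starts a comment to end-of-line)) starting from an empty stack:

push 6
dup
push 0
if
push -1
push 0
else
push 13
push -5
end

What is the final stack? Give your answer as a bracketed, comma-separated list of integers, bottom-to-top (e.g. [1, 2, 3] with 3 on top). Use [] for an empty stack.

Answer: [6, 6, 13, -5]

Derivation:
After 'push 6': [6]
After 'dup': [6, 6]
After 'push 0': [6, 6, 0]
After 'if': [6, 6]
After 'push 13': [6, 6, 13]
After 'push -5': [6, 6, 13, -5]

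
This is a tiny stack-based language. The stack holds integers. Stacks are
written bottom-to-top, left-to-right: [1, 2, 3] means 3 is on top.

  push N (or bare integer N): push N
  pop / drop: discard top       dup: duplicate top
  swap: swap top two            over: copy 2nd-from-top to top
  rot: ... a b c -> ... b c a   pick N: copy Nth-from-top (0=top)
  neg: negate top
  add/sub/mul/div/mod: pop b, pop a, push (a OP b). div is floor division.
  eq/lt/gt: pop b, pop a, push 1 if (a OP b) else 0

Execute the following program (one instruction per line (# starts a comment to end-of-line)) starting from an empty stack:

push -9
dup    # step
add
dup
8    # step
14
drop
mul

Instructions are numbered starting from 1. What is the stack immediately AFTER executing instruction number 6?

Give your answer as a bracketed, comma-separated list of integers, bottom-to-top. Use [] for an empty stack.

Step 1 ('push -9'): [-9]
Step 2 ('dup'): [-9, -9]
Step 3 ('add'): [-18]
Step 4 ('dup'): [-18, -18]
Step 5 ('8'): [-18, -18, 8]
Step 6 ('14'): [-18, -18, 8, 14]

Answer: [-18, -18, 8, 14]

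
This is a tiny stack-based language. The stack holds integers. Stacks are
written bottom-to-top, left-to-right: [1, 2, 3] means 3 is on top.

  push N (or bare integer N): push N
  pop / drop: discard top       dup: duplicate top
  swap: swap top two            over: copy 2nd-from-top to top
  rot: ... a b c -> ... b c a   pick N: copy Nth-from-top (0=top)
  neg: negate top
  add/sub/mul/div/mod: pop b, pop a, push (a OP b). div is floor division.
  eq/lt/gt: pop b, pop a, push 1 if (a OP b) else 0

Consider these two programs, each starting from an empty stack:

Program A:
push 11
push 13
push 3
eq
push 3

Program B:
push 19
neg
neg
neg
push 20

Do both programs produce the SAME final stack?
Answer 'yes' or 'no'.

Program A trace:
  After 'push 11': [11]
  After 'push 13': [11, 13]
  After 'push 3': [11, 13, 3]
  After 'eq': [11, 0]
  After 'push 3': [11, 0, 3]
Program A final stack: [11, 0, 3]

Program B trace:
  After 'push 19': [19]
  After 'neg': [-19]
  After 'neg': [19]
  After 'neg': [-19]
  After 'push 20': [-19, 20]
Program B final stack: [-19, 20]
Same: no

Answer: no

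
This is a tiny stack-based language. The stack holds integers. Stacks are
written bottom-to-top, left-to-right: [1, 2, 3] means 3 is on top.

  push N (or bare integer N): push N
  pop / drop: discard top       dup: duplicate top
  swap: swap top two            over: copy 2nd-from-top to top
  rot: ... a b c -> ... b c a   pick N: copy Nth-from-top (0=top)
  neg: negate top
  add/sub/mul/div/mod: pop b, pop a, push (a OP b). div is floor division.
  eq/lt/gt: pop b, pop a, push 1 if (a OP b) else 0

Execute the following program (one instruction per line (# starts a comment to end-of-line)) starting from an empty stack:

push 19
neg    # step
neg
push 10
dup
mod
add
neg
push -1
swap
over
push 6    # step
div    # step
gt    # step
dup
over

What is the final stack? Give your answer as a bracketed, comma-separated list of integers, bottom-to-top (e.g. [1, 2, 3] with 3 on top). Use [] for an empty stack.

Answer: [-1, 0, 0, 0]

Derivation:
After 'push 19': [19]
After 'neg': [-19]
After 'neg': [19]
After 'push 10': [19, 10]
After 'dup': [19, 10, 10]
After 'mod': [19, 0]
After 'add': [19]
After 'neg': [-19]
After 'push -1': [-19, -1]
After 'swap': [-1, -19]
After 'over': [-1, -19, -1]
After 'push 6': [-1, -19, -1, 6]
After 'div': [-1, -19, -1]
After 'gt': [-1, 0]
After 'dup': [-1, 0, 0]
After 'over': [-1, 0, 0, 0]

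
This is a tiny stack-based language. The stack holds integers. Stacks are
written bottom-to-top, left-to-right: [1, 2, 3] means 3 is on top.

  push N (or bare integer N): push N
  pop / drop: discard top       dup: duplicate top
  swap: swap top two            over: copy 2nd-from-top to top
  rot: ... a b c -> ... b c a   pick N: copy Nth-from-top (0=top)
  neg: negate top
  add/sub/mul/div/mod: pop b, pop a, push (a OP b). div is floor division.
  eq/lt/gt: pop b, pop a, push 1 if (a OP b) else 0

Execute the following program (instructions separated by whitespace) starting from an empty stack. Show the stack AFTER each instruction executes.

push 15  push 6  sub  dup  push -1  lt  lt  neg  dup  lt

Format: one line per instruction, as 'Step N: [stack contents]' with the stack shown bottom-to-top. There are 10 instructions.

Step 1: [15]
Step 2: [15, 6]
Step 3: [9]
Step 4: [9, 9]
Step 5: [9, 9, -1]
Step 6: [9, 0]
Step 7: [0]
Step 8: [0]
Step 9: [0, 0]
Step 10: [0]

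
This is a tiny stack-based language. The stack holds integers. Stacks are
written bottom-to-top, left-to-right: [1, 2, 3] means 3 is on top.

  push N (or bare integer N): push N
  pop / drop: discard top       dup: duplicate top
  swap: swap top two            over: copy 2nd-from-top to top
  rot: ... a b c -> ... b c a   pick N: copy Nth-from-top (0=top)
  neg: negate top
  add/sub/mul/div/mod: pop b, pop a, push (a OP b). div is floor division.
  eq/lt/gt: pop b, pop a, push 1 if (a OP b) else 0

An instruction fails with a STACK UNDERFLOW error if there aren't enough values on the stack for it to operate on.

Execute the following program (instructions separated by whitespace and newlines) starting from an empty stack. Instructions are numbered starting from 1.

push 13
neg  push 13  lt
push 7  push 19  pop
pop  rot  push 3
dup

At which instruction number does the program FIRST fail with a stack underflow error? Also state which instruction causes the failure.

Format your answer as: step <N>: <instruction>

Step 1 ('push 13'): stack = [13], depth = 1
Step 2 ('neg'): stack = [-13], depth = 1
Step 3 ('push 13'): stack = [-13, 13], depth = 2
Step 4 ('lt'): stack = [1], depth = 1
Step 5 ('push 7'): stack = [1, 7], depth = 2
Step 6 ('push 19'): stack = [1, 7, 19], depth = 3
Step 7 ('pop'): stack = [1, 7], depth = 2
Step 8 ('pop'): stack = [1], depth = 1
Step 9 ('rot'): needs 3 value(s) but depth is 1 — STACK UNDERFLOW

Answer: step 9: rot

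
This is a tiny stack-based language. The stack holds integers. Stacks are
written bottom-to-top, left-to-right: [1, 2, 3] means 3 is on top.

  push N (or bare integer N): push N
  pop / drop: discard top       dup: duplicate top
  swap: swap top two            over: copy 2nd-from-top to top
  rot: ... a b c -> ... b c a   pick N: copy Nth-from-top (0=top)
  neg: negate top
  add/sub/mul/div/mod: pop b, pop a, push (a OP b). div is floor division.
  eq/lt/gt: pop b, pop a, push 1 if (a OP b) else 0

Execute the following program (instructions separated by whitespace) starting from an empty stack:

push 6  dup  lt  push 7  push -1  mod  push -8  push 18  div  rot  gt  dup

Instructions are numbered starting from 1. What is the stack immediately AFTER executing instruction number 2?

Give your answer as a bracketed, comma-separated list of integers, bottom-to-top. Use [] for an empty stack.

Step 1 ('push 6'): [6]
Step 2 ('dup'): [6, 6]

Answer: [6, 6]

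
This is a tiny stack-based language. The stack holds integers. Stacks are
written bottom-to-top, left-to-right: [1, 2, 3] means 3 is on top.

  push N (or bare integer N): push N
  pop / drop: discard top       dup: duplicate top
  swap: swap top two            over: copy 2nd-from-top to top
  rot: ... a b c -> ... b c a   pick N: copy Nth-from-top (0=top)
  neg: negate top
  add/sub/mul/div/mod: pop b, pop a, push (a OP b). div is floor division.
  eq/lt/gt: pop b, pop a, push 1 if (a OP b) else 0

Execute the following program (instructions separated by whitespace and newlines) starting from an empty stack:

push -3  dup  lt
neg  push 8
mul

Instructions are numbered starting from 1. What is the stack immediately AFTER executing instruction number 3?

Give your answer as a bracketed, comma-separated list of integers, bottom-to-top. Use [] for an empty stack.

Answer: [0]

Derivation:
Step 1 ('push -3'): [-3]
Step 2 ('dup'): [-3, -3]
Step 3 ('lt'): [0]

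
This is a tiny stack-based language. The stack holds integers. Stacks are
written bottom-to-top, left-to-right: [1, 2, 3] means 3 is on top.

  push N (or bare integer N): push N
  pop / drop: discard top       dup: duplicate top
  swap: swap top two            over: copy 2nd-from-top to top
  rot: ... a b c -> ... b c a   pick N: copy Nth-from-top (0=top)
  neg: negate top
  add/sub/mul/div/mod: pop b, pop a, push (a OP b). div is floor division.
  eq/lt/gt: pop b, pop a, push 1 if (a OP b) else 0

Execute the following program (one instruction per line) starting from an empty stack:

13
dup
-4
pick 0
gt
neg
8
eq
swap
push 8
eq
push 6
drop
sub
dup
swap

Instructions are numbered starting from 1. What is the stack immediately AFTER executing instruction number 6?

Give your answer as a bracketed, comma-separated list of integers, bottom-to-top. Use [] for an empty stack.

Answer: [13, 13, 0]

Derivation:
Step 1 ('13'): [13]
Step 2 ('dup'): [13, 13]
Step 3 ('-4'): [13, 13, -4]
Step 4 ('pick 0'): [13, 13, -4, -4]
Step 5 ('gt'): [13, 13, 0]
Step 6 ('neg'): [13, 13, 0]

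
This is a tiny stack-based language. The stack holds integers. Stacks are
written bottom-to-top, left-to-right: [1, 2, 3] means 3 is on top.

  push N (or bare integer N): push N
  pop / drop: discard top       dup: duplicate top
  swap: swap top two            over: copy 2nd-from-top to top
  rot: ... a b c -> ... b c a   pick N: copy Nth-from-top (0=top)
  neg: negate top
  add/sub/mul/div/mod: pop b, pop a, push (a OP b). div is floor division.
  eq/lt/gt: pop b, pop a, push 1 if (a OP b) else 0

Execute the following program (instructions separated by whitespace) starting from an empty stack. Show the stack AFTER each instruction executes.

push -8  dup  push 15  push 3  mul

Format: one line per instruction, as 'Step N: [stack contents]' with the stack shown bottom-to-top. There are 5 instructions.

Step 1: [-8]
Step 2: [-8, -8]
Step 3: [-8, -8, 15]
Step 4: [-8, -8, 15, 3]
Step 5: [-8, -8, 45]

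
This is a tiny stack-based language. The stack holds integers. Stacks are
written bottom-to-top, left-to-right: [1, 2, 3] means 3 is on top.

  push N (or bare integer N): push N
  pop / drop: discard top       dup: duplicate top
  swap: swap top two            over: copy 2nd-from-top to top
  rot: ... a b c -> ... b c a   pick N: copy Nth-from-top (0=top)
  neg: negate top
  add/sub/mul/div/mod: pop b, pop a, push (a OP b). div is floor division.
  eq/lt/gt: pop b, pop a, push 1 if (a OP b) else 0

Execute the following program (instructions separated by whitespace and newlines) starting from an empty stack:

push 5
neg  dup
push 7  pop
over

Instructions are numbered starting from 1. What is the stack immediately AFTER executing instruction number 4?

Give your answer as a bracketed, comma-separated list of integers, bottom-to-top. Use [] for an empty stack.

Answer: [-5, -5, 7]

Derivation:
Step 1 ('push 5'): [5]
Step 2 ('neg'): [-5]
Step 3 ('dup'): [-5, -5]
Step 4 ('push 7'): [-5, -5, 7]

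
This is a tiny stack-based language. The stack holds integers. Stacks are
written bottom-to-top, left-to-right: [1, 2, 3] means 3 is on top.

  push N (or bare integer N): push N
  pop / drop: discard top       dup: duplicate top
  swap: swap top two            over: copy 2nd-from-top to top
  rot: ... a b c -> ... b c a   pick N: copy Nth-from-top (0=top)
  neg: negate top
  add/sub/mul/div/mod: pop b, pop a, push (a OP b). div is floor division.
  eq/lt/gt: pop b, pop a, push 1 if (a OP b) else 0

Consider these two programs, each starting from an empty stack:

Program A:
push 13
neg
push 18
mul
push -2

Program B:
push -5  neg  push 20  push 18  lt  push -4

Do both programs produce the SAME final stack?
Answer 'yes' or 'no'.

Answer: no

Derivation:
Program A trace:
  After 'push 13': [13]
  After 'neg': [-13]
  After 'push 18': [-13, 18]
  After 'mul': [-234]
  After 'push -2': [-234, -2]
Program A final stack: [-234, -2]

Program B trace:
  After 'push -5': [-5]
  After 'neg': [5]
  After 'push 20': [5, 20]
  After 'push 18': [5, 20, 18]
  After 'lt': [5, 0]
  After 'push -4': [5, 0, -4]
Program B final stack: [5, 0, -4]
Same: no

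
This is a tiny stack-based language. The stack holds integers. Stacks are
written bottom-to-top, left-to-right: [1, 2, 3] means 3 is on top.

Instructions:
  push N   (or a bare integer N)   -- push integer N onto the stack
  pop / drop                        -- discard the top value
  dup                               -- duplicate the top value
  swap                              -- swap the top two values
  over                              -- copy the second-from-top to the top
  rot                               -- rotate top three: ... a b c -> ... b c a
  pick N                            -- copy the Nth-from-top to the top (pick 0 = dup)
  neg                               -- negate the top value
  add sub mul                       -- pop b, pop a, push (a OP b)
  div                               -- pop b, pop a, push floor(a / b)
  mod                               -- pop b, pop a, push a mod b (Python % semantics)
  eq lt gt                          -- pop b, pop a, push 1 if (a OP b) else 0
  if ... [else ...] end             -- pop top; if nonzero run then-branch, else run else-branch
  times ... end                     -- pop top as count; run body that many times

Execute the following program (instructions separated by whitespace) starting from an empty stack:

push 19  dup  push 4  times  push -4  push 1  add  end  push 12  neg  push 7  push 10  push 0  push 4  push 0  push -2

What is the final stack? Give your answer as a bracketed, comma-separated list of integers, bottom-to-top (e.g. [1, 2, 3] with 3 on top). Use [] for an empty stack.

After 'push 19': [19]
After 'dup': [19, 19]
After 'push 4': [19, 19, 4]
After 'times': [19, 19]
After 'push -4': [19, 19, -4]
After 'push 1': [19, 19, -4, 1]
After 'add': [19, 19, -3]
After 'push -4': [19, 19, -3, -4]
After 'push 1': [19, 19, -3, -4, 1]
After 'add': [19, 19, -3, -3]
After 'push -4': [19, 19, -3, -3, -4]
After 'push 1': [19, 19, -3, -3, -4, 1]
After 'add': [19, 19, -3, -3, -3]
After 'push -4': [19, 19, -3, -3, -3, -4]
After 'push 1': [19, 19, -3, -3, -3, -4, 1]
After 'add': [19, 19, -3, -3, -3, -3]
After 'push 12': [19, 19, -3, -3, -3, -3, 12]
After 'neg': [19, 19, -3, -3, -3, -3, -12]
After 'push 7': [19, 19, -3, -3, -3, -3, -12, 7]
After 'push 10': [19, 19, -3, -3, -3, -3, -12, 7, 10]
After 'push 0': [19, 19, -3, -3, -3, -3, -12, 7, 10, 0]
After 'push 4': [19, 19, -3, -3, -3, -3, -12, 7, 10, 0, 4]
After 'push 0': [19, 19, -3, -3, -3, -3, -12, 7, 10, 0, 4, 0]
After 'push -2': [19, 19, -3, -3, -3, -3, -12, 7, 10, 0, 4, 0, -2]

Answer: [19, 19, -3, -3, -3, -3, -12, 7, 10, 0, 4, 0, -2]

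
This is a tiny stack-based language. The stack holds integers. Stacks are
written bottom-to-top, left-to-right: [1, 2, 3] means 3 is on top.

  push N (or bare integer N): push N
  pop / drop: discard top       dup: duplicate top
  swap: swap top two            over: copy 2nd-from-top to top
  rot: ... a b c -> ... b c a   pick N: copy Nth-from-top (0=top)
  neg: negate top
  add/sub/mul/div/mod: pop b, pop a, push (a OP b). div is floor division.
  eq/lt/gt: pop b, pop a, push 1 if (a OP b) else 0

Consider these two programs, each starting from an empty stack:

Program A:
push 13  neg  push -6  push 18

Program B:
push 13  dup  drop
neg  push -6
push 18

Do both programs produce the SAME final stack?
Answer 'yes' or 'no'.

Program A trace:
  After 'push 13': [13]
  After 'neg': [-13]
  After 'push -6': [-13, -6]
  After 'push 18': [-13, -6, 18]
Program A final stack: [-13, -6, 18]

Program B trace:
  After 'push 13': [13]
  After 'dup': [13, 13]
  After 'drop': [13]
  After 'neg': [-13]
  After 'push -6': [-13, -6]
  After 'push 18': [-13, -6, 18]
Program B final stack: [-13, -6, 18]
Same: yes

Answer: yes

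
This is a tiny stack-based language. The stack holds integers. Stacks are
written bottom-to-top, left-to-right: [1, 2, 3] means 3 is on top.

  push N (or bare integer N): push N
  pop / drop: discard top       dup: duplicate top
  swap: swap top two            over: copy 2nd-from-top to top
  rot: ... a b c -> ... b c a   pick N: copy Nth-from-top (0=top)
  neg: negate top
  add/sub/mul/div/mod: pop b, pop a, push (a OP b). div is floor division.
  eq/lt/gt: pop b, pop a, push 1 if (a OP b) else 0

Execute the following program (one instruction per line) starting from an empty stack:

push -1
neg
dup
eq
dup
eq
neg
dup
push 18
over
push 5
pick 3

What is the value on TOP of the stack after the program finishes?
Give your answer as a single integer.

Answer: -1

Derivation:
After 'push -1': [-1]
After 'neg': [1]
After 'dup': [1, 1]
After 'eq': [1]
After 'dup': [1, 1]
After 'eq': [1]
After 'neg': [-1]
After 'dup': [-1, -1]
After 'push 18': [-1, -1, 18]
After 'over': [-1, -1, 18, -1]
After 'push 5': [-1, -1, 18, -1, 5]
After 'pick 3': [-1, -1, 18, -1, 5, -1]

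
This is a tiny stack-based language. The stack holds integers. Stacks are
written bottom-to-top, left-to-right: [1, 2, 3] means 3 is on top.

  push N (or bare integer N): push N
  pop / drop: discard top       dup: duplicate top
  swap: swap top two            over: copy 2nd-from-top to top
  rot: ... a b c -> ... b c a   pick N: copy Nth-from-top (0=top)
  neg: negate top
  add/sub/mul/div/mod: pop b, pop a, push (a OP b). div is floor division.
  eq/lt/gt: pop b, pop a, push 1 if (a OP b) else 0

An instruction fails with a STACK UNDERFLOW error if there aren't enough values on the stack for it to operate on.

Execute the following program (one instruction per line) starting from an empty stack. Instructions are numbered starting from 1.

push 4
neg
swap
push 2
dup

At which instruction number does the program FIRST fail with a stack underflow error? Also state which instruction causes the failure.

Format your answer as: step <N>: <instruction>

Step 1 ('push 4'): stack = [4], depth = 1
Step 2 ('neg'): stack = [-4], depth = 1
Step 3 ('swap'): needs 2 value(s) but depth is 1 — STACK UNDERFLOW

Answer: step 3: swap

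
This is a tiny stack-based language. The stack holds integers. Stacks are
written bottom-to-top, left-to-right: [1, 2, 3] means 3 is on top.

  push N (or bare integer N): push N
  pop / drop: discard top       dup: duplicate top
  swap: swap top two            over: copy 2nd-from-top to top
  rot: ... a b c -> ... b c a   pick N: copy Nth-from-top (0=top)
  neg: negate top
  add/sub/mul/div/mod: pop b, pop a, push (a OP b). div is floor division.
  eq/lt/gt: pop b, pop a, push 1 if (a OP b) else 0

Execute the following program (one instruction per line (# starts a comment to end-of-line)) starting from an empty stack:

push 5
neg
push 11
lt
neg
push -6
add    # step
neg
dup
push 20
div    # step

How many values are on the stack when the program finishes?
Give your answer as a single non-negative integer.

After 'push 5': stack = [5] (depth 1)
After 'neg': stack = [-5] (depth 1)
After 'push 11': stack = [-5, 11] (depth 2)
After 'lt': stack = [1] (depth 1)
After 'neg': stack = [-1] (depth 1)
After 'push -6': stack = [-1, -6] (depth 2)
After 'add': stack = [-7] (depth 1)
After 'neg': stack = [7] (depth 1)
After 'dup': stack = [7, 7] (depth 2)
After 'push 20': stack = [7, 7, 20] (depth 3)
After 'div': stack = [7, 0] (depth 2)

Answer: 2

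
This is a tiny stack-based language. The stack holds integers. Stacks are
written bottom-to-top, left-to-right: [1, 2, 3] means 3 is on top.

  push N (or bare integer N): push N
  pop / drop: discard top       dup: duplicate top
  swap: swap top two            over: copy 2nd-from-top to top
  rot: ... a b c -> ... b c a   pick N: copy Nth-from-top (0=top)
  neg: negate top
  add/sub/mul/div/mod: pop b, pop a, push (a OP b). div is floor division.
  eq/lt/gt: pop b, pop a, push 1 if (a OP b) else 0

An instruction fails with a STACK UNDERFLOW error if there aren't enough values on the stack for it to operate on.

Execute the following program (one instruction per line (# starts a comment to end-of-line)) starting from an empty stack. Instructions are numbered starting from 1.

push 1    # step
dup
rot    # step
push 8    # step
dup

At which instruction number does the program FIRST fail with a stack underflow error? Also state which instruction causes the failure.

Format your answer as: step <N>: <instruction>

Answer: step 3: rot

Derivation:
Step 1 ('push 1'): stack = [1], depth = 1
Step 2 ('dup'): stack = [1, 1], depth = 2
Step 3 ('rot'): needs 3 value(s) but depth is 2 — STACK UNDERFLOW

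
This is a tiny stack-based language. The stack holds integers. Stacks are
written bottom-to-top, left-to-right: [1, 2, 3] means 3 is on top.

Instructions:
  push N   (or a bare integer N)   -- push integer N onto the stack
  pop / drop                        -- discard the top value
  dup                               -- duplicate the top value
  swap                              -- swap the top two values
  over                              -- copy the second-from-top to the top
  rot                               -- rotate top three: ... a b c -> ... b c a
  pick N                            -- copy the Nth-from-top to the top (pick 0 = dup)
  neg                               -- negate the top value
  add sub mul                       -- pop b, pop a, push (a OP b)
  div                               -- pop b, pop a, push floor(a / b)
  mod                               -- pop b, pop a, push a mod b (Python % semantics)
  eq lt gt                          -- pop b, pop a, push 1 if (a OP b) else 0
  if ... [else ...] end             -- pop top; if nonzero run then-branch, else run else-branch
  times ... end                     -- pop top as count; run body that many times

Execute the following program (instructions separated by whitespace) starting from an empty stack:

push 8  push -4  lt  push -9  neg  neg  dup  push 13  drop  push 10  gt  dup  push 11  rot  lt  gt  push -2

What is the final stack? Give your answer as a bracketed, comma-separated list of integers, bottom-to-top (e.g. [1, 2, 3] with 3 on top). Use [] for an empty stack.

Answer: [0, -9, 0, -2]

Derivation:
After 'push 8': [8]
After 'push -4': [8, -4]
After 'lt': [0]
After 'push -9': [0, -9]
After 'neg': [0, 9]
After 'neg': [0, -9]
After 'dup': [0, -9, -9]
After 'push 13': [0, -9, -9, 13]
After 'drop': [0, -9, -9]
After 'push 10': [0, -9, -9, 10]
After 'gt': [0, -9, 0]
After 'dup': [0, -9, 0, 0]
After 'push 11': [0, -9, 0, 0, 11]
After 'rot': [0, -9, 0, 11, 0]
After 'lt': [0, -9, 0, 0]
After 'gt': [0, -9, 0]
After 'push -2': [0, -9, 0, -2]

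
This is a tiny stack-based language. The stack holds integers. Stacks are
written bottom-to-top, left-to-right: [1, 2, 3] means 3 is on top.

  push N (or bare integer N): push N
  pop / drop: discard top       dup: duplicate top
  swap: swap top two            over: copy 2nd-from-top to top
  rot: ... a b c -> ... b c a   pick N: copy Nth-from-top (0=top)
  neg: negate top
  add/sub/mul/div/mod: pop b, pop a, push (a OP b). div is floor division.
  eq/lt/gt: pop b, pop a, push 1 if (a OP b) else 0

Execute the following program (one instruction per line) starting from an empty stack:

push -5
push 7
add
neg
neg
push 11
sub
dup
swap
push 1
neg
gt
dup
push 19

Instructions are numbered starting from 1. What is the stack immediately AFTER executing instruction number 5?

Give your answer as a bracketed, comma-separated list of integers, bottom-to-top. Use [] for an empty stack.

Answer: [2]

Derivation:
Step 1 ('push -5'): [-5]
Step 2 ('push 7'): [-5, 7]
Step 3 ('add'): [2]
Step 4 ('neg'): [-2]
Step 5 ('neg'): [2]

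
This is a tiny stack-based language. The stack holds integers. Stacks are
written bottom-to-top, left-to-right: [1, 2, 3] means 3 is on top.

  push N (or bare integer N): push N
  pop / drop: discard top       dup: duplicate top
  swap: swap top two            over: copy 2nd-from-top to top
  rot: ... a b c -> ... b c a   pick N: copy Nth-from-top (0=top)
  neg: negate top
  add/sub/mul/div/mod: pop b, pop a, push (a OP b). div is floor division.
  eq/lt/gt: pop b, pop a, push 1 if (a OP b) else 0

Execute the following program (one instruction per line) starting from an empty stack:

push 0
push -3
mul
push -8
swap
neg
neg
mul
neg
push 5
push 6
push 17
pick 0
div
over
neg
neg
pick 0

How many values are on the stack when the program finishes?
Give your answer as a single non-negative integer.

After 'push 0': stack = [0] (depth 1)
After 'push -3': stack = [0, -3] (depth 2)
After 'mul': stack = [0] (depth 1)
After 'push -8': stack = [0, -8] (depth 2)
After 'swap': stack = [-8, 0] (depth 2)
After 'neg': stack = [-8, 0] (depth 2)
After 'neg': stack = [-8, 0] (depth 2)
After 'mul': stack = [0] (depth 1)
After 'neg': stack = [0] (depth 1)
After 'push 5': stack = [0, 5] (depth 2)
After 'push 6': stack = [0, 5, 6] (depth 3)
After 'push 17': stack = [0, 5, 6, 17] (depth 4)
After 'pick 0': stack = [0, 5, 6, 17, 17] (depth 5)
After 'div': stack = [0, 5, 6, 1] (depth 4)
After 'over': stack = [0, 5, 6, 1, 6] (depth 5)
After 'neg': stack = [0, 5, 6, 1, -6] (depth 5)
After 'neg': stack = [0, 5, 6, 1, 6] (depth 5)
After 'pick 0': stack = [0, 5, 6, 1, 6, 6] (depth 6)

Answer: 6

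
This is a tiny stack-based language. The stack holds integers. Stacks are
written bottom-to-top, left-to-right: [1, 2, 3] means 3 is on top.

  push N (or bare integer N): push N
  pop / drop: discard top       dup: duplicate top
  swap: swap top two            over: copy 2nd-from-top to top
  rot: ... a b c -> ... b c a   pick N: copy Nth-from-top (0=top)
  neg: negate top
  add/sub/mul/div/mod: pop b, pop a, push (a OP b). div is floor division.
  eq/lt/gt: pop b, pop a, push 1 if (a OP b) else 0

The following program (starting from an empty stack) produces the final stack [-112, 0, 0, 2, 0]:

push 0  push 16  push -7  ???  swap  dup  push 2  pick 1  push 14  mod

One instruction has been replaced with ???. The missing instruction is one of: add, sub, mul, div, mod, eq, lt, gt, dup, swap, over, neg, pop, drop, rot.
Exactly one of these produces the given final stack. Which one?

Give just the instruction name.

Answer: mul

Derivation:
Stack before ???: [0, 16, -7]
Stack after ???:  [0, -112]
The instruction that transforms [0, 16, -7] -> [0, -112] is: mul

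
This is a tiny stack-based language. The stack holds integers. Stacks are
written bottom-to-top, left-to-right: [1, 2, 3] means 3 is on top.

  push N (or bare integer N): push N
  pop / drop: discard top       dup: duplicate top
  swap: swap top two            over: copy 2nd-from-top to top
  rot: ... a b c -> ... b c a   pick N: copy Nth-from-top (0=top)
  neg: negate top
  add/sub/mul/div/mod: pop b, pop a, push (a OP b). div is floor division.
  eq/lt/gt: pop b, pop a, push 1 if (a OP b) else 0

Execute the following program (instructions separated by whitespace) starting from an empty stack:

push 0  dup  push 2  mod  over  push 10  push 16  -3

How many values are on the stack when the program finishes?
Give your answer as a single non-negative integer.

After 'push 0': stack = [0] (depth 1)
After 'dup': stack = [0, 0] (depth 2)
After 'push 2': stack = [0, 0, 2] (depth 3)
After 'mod': stack = [0, 0] (depth 2)
After 'over': stack = [0, 0, 0] (depth 3)
After 'push 10': stack = [0, 0, 0, 10] (depth 4)
After 'push 16': stack = [0, 0, 0, 10, 16] (depth 5)
After 'push -3': stack = [0, 0, 0, 10, 16, -3] (depth 6)

Answer: 6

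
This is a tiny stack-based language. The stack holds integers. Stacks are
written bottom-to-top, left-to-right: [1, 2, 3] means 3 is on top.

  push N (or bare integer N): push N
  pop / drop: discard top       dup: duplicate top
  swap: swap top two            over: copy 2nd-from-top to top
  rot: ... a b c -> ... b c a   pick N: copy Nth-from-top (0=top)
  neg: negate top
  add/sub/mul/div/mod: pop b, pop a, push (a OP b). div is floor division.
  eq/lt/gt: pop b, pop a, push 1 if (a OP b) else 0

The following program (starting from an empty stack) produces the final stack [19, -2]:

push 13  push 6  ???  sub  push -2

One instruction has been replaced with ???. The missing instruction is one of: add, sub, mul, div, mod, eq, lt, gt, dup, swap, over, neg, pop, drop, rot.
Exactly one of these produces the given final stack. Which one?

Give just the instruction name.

Answer: neg

Derivation:
Stack before ???: [13, 6]
Stack after ???:  [13, -6]
The instruction that transforms [13, 6] -> [13, -6] is: neg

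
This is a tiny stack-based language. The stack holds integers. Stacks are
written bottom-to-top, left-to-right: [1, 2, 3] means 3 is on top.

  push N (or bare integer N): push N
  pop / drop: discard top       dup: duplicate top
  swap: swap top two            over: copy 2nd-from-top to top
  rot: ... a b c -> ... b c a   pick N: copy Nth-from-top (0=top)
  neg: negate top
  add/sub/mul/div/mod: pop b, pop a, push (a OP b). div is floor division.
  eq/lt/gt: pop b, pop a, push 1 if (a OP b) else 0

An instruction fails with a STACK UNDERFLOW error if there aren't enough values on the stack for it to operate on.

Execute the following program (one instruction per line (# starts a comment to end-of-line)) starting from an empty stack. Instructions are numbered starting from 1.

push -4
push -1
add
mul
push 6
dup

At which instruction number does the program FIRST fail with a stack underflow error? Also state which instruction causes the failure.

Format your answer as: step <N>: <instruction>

Step 1 ('push -4'): stack = [-4], depth = 1
Step 2 ('push -1'): stack = [-4, -1], depth = 2
Step 3 ('add'): stack = [-5], depth = 1
Step 4 ('mul'): needs 2 value(s) but depth is 1 — STACK UNDERFLOW

Answer: step 4: mul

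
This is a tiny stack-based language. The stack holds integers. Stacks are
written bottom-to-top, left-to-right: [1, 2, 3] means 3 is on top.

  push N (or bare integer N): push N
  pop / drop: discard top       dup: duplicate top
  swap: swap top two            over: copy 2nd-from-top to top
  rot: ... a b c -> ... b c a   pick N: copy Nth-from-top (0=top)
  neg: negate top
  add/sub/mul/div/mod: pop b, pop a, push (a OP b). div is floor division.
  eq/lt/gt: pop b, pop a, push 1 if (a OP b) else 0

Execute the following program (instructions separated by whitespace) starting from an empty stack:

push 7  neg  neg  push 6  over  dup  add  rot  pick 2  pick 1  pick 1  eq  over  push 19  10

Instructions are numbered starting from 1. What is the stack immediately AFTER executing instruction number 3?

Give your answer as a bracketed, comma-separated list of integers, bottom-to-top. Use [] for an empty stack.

Answer: [7]

Derivation:
Step 1 ('push 7'): [7]
Step 2 ('neg'): [-7]
Step 3 ('neg'): [7]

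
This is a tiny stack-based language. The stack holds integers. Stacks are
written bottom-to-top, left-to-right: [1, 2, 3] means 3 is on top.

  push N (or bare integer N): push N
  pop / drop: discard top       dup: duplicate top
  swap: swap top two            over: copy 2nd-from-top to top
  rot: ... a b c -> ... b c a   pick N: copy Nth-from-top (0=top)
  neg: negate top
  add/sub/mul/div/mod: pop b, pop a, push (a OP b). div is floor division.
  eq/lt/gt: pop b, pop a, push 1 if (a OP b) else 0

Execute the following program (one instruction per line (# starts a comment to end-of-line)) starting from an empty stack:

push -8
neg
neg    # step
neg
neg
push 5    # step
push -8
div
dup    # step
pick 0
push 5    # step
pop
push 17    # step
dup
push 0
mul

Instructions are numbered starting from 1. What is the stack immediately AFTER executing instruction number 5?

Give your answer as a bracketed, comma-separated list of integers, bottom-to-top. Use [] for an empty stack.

Step 1 ('push -8'): [-8]
Step 2 ('neg'): [8]
Step 3 ('neg'): [-8]
Step 4 ('neg'): [8]
Step 5 ('neg'): [-8]

Answer: [-8]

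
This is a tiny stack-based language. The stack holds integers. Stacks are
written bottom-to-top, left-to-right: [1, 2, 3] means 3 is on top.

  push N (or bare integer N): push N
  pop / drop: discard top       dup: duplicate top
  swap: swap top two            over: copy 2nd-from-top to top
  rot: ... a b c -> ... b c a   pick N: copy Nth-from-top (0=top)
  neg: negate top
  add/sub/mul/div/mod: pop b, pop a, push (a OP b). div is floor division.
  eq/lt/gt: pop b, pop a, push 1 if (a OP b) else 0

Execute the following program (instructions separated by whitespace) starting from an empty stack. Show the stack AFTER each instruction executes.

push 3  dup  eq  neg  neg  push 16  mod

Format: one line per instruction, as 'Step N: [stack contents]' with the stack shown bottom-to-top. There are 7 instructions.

Step 1: [3]
Step 2: [3, 3]
Step 3: [1]
Step 4: [-1]
Step 5: [1]
Step 6: [1, 16]
Step 7: [1]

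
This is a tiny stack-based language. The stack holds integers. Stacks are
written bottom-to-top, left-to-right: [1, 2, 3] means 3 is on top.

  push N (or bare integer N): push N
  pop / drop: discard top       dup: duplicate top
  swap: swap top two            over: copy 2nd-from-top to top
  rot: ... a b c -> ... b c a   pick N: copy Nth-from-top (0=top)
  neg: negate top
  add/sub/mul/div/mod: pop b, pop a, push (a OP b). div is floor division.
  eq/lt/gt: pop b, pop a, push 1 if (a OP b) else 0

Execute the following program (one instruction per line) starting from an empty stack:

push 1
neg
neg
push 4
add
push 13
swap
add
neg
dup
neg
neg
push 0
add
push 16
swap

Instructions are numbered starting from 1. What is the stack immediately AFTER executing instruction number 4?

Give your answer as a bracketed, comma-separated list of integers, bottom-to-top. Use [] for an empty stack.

Step 1 ('push 1'): [1]
Step 2 ('neg'): [-1]
Step 3 ('neg'): [1]
Step 4 ('push 4'): [1, 4]

Answer: [1, 4]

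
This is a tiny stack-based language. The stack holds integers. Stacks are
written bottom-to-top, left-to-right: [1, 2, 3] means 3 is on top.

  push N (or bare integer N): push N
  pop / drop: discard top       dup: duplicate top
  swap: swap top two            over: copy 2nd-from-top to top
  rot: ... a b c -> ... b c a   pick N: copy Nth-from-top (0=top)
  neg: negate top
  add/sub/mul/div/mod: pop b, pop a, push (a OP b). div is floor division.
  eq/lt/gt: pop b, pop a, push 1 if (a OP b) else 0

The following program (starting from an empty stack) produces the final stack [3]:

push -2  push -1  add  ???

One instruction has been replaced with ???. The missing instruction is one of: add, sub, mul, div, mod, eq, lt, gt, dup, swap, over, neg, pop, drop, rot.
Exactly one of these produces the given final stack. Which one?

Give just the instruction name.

Stack before ???: [-3]
Stack after ???:  [3]
The instruction that transforms [-3] -> [3] is: neg

Answer: neg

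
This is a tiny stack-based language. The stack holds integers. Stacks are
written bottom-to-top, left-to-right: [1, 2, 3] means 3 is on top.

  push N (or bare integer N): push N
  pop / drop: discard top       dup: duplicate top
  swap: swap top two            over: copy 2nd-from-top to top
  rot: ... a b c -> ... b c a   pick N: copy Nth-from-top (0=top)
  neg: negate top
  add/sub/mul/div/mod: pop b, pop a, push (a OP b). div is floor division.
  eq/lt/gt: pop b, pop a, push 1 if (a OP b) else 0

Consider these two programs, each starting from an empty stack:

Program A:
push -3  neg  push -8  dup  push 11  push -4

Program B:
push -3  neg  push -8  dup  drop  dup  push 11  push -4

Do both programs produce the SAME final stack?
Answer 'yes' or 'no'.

Answer: yes

Derivation:
Program A trace:
  After 'push -3': [-3]
  After 'neg': [3]
  After 'push -8': [3, -8]
  After 'dup': [3, -8, -8]
  After 'push 11': [3, -8, -8, 11]
  After 'push -4': [3, -8, -8, 11, -4]
Program A final stack: [3, -8, -8, 11, -4]

Program B trace:
  After 'push -3': [-3]
  After 'neg': [3]
  After 'push -8': [3, -8]
  After 'dup': [3, -8, -8]
  After 'drop': [3, -8]
  After 'dup': [3, -8, -8]
  After 'push 11': [3, -8, -8, 11]
  After 'push -4': [3, -8, -8, 11, -4]
Program B final stack: [3, -8, -8, 11, -4]
Same: yes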